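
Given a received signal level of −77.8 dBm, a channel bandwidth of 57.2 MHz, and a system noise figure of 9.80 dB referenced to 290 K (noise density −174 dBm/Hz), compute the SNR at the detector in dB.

8.8 dB

Noise floor: N = −174 + 10 log₁₀(B) + NF
10 log₁₀(5.72×10⁷) = 77.57 dB
N = −174 + 77.57 + 9.80 = −86.63 dBm
SNR = P_sig − N = −77.8 − (−86.63) = 8.83 dB → 8.8 dB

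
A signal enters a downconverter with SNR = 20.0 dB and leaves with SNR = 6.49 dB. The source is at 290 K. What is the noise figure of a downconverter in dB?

13.51 dB

NF (dB) = SNR_in(dB) − SNR_out(dB) when the source is at T₀
NF = 20.0 − 6.49 = 13.51 dB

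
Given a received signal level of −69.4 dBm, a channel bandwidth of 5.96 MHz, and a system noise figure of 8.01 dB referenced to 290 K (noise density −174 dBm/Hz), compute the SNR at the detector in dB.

Noise floor: N = −174 + 10 log₁₀(B) + NF
10 log₁₀(5.96×10⁶) = 67.75 dB
N = −174 + 67.75 + 8.01 = −98.24 dBm
SNR = P_sig − N = −69.4 − (−98.24) = 28.84 dB → 28.8 dB

28.8 dB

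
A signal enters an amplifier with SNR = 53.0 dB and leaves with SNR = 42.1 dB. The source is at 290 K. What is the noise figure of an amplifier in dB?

10.9 dB

NF (dB) = SNR_in(dB) − SNR_out(dB) when the source is at T₀
NF = 53.0 − 42.1 = 10.9 dB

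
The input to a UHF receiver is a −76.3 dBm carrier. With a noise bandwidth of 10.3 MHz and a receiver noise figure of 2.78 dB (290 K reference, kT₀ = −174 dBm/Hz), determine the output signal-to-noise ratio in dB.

Noise floor: N = −174 + 10 log₁₀(B) + NF
10 log₁₀(1.03×10⁷) = 70.13 dB
N = −174 + 70.13 + 2.78 = −101.09 dBm
SNR = P_sig − N = −76.3 − (−101.09) = 24.79 dB → 24.8 dB

24.8 dB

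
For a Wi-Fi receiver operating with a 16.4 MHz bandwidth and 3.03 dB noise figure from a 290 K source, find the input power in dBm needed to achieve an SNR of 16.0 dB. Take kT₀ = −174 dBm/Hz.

Sensitivity = −174 + 10 log₁₀(B) + NF + SNR_min
= −174 + 72.15 + 3.03 + 16.0
= −82.82 dBm → −82.8 dBm

−82.8 dBm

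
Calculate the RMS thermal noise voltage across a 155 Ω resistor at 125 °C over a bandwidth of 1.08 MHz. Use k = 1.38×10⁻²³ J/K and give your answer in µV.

T = 125 °C + 273.15 = 398.15 K
V_n = √(4kTRB)
4kTRB = 4 × 1.38×10⁻²³ × 398.15 × 1.55×10² × 1.08×10⁶ = 3.68×10⁻¹² V²
V_n = √(3.68×10⁻¹²) = 1.92×10⁻⁶ V = 1.92 µV

1.92 µV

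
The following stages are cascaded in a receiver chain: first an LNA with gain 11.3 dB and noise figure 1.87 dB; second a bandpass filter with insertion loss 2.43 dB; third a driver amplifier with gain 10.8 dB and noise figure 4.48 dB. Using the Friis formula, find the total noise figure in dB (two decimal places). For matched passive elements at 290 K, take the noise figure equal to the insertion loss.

Convert to linear (a loss of L dB is a gain of −L dB): F_i = 10^(NF_i/10), G_i = 10^(G_i,dB/10)
  Stage 1: F_1 = 10^(1.87/10) = 1.538, G_1 = 10^(11.3/10) = 13.49
  Stage 2: F_2 = 10^(2.43/10) = 1.750, G_2 = 10^(−2.43/10) = 0.5715
  Stage 3: F_3 = 10^(4.48/10) = 2.805, G_3 = 10^(10.8/10) = 12.02
Friis cascade:
  F = 1.538 + (1.750 − 1)/13.49 + (2.805 − 1)/7.709 = 1.828
NF = 10 log₁₀(1.828) = 2.62 dB

2.62 dB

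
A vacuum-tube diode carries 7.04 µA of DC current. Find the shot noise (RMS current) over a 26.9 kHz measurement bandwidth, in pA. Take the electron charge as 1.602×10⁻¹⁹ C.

I_n = √(2qI·B)
2qI·B = 2 × 1.602×10⁻¹⁹ × 7.04×10⁻⁶ × 2.69×10⁴ = 6.07×10⁻²⁰ A²
I_n = √(6.07×10⁻²⁰) = 2.46×10⁻¹⁰ A = 246 pA

246 pA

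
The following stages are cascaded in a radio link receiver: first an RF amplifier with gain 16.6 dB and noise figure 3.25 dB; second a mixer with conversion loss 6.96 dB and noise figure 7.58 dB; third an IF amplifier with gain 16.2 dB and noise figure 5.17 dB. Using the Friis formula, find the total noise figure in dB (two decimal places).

Convert to linear (a loss of L dB is a gain of −L dB): F_i = 10^(NF_i/10), G_i = 10^(G_i,dB/10)
  Stage 1: F_1 = 10^(3.25/10) = 2.113, G_1 = 10^(16.6/10) = 45.71
  Stage 2: F_2 = 10^(7.58/10) = 5.728, G_2 = 10^(−6.96/10) = 0.2014
  Stage 3: F_3 = 10^(5.17/10) = 3.289, G_3 = 10^(16.2/10) = 41.69
Friis cascade:
  F = 2.113 + (5.728 − 1)/45.71 + (3.289 − 1)/9.204 = 2.466
NF = 10 log₁₀(2.466) = 3.92 dB

3.92 dB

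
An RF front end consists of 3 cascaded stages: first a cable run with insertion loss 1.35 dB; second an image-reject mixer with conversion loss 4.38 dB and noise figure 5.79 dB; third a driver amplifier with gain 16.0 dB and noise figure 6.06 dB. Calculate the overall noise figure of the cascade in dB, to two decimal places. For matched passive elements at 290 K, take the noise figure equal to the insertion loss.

12.18 dB

Convert to linear (a loss of L dB is a gain of −L dB): F_i = 10^(NF_i/10), G_i = 10^(G_i,dB/10)
  Stage 1: F_1 = 10^(1.35/10) = 1.365, G_1 = 10^(−1.35/10) = 0.7328
  Stage 2: F_2 = 10^(5.79/10) = 3.793, G_2 = 10^(−4.38/10) = 0.3648
  Stage 3: F_3 = 10^(6.06/10) = 4.036, G_3 = 10^(16.0/10) = 39.81
Friis cascade:
  F = 1.365 + (3.793 − 1)/0.7328 + (4.036 − 1)/0.2673 = 16.54
NF = 10 log₁₀(16.54) = 12.18 dB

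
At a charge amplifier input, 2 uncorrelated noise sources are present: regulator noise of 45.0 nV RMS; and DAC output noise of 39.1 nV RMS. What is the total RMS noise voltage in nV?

Uncorrelated sources add in power (mean-square): V_tot = √(ΣV_i²)
V_tot = √[(4.50×10⁻⁸)² + (3.91×10⁻⁸)²] = 5.96×10⁻⁸ V = 59.6 nV

59.6 nV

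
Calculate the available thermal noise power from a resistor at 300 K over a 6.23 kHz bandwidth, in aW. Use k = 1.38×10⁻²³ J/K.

P_n = kTB = 1.38×10⁻²³ × 300 × 6.23×10³ = 2.58×10⁻¹⁷ W = 25.8 aW

25.8 aW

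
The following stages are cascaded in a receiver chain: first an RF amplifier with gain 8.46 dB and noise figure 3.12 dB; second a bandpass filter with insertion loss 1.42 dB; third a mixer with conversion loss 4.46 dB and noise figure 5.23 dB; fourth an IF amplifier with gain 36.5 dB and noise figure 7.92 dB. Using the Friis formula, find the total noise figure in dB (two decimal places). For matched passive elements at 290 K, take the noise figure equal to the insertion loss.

7.35 dB

Convert to linear (a loss of L dB is a gain of −L dB): F_i = 10^(NF_i/10), G_i = 10^(G_i,dB/10)
  Stage 1: F_1 = 10^(3.12/10) = 2.051, G_1 = 10^(8.46/10) = 7.015
  Stage 2: F_2 = 10^(1.42/10) = 1.387, G_2 = 10^(−1.42/10) = 0.7211
  Stage 3: F_3 = 10^(5.23/10) = 3.334, G_3 = 10^(−4.46/10) = 0.3581
  Stage 4: F_4 = 10^(7.92/10) = 6.194, G_4 = 10^(36.5/10) = 4467
Friis cascade:
  F = 2.051 + (1.387 − 1)/7.015 + (3.334 − 1)/5.058 + (6.194 − 1)/1.811 = 5.435
NF = 10 log₁₀(5.435) = 7.35 dB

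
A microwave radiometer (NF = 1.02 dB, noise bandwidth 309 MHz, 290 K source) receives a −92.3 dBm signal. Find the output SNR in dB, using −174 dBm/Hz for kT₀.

−4.2 dB

Noise floor: N = −174 + 10 log₁₀(B) + NF
10 log₁₀(3.09×10⁸) = 84.9 dB
N = −174 + 84.9 + 1.02 = −88.08 dBm
SNR = P_sig − N = −92.3 − (−88.08) = −4.22 dB → −4.2 dB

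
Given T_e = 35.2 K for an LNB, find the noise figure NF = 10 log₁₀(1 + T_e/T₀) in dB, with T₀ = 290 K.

0.498 dB

F = 1 + T_e/T₀ = 1 + 35.2/290 = 1.12138
NF = 10 log₁₀(1.12138) = 0.498 dB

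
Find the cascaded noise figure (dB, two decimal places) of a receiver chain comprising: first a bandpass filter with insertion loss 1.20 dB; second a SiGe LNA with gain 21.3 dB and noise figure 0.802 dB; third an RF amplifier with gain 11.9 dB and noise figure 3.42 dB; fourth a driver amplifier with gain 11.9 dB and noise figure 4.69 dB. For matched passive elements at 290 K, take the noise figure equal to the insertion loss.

2.04 dB

Convert to linear (a loss of L dB is a gain of −L dB): F_i = 10^(NF_i/10), G_i = 10^(G_i,dB/10)
  Stage 1: F_1 = 10^(1.20/10) = 1.318, G_1 = 10^(−1.20/10) = 0.7586
  Stage 2: F_2 = 10^(0.802/10) = 1.203, G_2 = 10^(21.3/10) = 134.9
  Stage 3: F_3 = 10^(3.42/10) = 2.198, G_3 = 10^(11.9/10) = 15.49
  Stage 4: F_4 = 10^(4.69/10) = 2.944, G_4 = 10^(11.9/10) = 15.49
Friis cascade:
  F = 1.318 + (1.203 − 1)/0.7586 + (2.198 − 1)/102.3 + (2.944 − 1)/1585 = 1.599
NF = 10 log₁₀(1.599) = 2.04 dB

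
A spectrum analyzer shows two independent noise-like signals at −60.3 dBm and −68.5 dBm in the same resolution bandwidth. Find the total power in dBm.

−59.7 dBm

Convert to linear, add, convert back:
P₁ = 9.33×10⁻¹⁰ W, P₂ = 1.41×10⁻¹⁰ W
P_tot = 1.07×10⁻⁹ W → 10 log₁₀(P_tot / 10⁻³) = −59.7 dBm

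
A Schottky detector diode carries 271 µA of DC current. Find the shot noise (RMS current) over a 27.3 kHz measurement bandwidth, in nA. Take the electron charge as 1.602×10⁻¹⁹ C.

1.54 nA

I_n = √(2qI·B)
2qI·B = 2 × 1.602×10⁻¹⁹ × 2.71×10⁻⁴ × 2.73×10⁴ = 2.37×10⁻¹⁸ A²
I_n = √(2.37×10⁻¹⁸) = 1.54×10⁻⁹ A = 1.54 nA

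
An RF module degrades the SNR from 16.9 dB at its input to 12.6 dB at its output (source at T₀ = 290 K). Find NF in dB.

4.3 dB

NF (dB) = SNR_in(dB) − SNR_out(dB) when the source is at T₀
NF = 16.9 − 12.6 = 4.3 dB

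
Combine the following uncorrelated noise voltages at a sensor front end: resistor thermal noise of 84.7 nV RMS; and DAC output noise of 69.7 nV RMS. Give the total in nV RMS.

110 nV

Uncorrelated sources add in power (mean-square): V_tot = √(ΣV_i²)
V_tot = √[(8.47×10⁻⁸)² + (6.97×10⁻⁸)²] = 1.10×10⁻⁷ V = 110 nV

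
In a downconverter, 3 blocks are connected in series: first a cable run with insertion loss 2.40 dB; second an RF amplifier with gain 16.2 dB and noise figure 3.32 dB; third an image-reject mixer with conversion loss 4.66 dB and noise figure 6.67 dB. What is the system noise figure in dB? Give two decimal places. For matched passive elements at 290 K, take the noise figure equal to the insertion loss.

Convert to linear (a loss of L dB is a gain of −L dB): F_i = 10^(NF_i/10), G_i = 10^(G_i,dB/10)
  Stage 1: F_1 = 10^(2.40/10) = 1.738, G_1 = 10^(−2.40/10) = 0.5754
  Stage 2: F_2 = 10^(3.32/10) = 2.148, G_2 = 10^(16.2/10) = 41.69
  Stage 3: F_3 = 10^(6.67/10) = 4.645, G_3 = 10^(−4.66/10) = 0.3420
Friis cascade:
  F = 1.738 + (2.148 − 1)/0.5754 + (4.645 − 1)/23.99 = 3.884
NF = 10 log₁₀(3.884) = 5.89 dB

5.89 dB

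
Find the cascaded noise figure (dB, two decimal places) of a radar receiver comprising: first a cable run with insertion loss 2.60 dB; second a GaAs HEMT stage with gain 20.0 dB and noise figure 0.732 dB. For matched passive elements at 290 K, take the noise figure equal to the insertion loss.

3.33 dB

Convert to linear (a loss of L dB is a gain of −L dB): F_i = 10^(NF_i/10), G_i = 10^(G_i,dB/10)
  Stage 1: F_1 = 10^(2.60/10) = 1.820, G_1 = 10^(−2.60/10) = 0.5495
  Stage 2: F_2 = 10^(0.732/10) = 1.184, G_2 = 10^(20.0/10) = 100.0
Friis cascade:
  F = 1.820 + (1.184 − 1)/0.5495 = 2.154
NF = 10 log₁₀(2.154) = 3.33 dB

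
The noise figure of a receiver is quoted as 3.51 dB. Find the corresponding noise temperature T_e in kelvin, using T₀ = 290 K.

361 K

F = 10^(3.51/10) = 2.24388
T_e = (F − 1)·T₀ = (2.24388 − 1) × 290 = 361 K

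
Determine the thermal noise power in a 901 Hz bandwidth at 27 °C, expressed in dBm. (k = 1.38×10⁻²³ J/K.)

T = 27 °C + 273.15 = 300.15 K
P_n = kTB = 1.38×10⁻²³ × 300.15 × 9.01×10² = 3.73×10⁻¹⁸ W
In dBm: 10 log₁₀(3.73×10⁻¹⁸ / 10⁻³) = −144.3 dBm

−144.3 dBm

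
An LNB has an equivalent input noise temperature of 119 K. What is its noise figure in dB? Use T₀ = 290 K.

F = 1 + T_e/T₀ = 1 + 119/290 = 1.41034
NF = 10 log₁₀(1.41034) = 1.49 dB

1.49 dB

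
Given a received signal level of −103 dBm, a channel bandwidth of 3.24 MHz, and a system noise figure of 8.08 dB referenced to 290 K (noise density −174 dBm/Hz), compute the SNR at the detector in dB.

−2.2 dB

Noise floor: N = −174 + 10 log₁₀(B) + NF
10 log₁₀(3.24×10⁶) = 65.11 dB
N = −174 + 65.11 + 8.08 = −100.81 dBm
SNR = P_sig − N = −103 − (−100.81) = −2.19 dB → −2.2 dB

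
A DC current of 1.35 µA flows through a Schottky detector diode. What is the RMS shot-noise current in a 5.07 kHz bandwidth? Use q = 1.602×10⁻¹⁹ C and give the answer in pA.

I_n = √(2qI·B)
2qI·B = 2 × 1.602×10⁻¹⁹ × 1.35×10⁻⁶ × 5.07×10³ = 2.19×10⁻²¹ A²
I_n = √(2.19×10⁻²¹) = 4.68×10⁻¹¹ A = 46.8 pA

46.8 pA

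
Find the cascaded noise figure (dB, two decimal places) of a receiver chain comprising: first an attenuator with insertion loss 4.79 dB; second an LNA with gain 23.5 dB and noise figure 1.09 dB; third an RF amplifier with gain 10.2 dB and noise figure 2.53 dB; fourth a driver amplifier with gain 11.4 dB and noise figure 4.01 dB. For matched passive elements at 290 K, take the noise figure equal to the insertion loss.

5.89 dB

Convert to linear (a loss of L dB is a gain of −L dB): F_i = 10^(NF_i/10), G_i = 10^(G_i,dB/10)
  Stage 1: F_1 = 10^(4.79/10) = 3.013, G_1 = 10^(−4.79/10) = 0.3319
  Stage 2: F_2 = 10^(1.09/10) = 1.285, G_2 = 10^(23.5/10) = 223.9
  Stage 3: F_3 = 10^(2.53/10) = 1.791, G_3 = 10^(10.2/10) = 10.47
  Stage 4: F_4 = 10^(4.01/10) = 2.518, G_4 = 10^(11.4/10) = 13.80
Friis cascade:
  F = 3.013 + (1.285 − 1)/0.3319 + (1.791 − 1)/74.30 + (2.518 − 1)/778.0 = 3.885
NF = 10 log₁₀(3.885) = 5.89 dB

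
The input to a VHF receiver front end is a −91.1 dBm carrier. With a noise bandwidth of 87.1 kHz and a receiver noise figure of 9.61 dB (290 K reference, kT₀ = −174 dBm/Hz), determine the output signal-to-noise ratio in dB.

Noise floor: N = −174 + 10 log₁₀(B) + NF
10 log₁₀(8.71×10⁴) = 49.4 dB
N = −174 + 49.4 + 9.61 = −114.99 dBm
SNR = P_sig − N = −91.1 − (−114.99) = 23.89 dB → 23.9 dB

23.9 dB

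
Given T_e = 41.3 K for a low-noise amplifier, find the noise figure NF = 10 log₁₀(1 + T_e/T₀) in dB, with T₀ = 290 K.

F = 1 + T_e/T₀ = 1 + 41.3/290 = 1.14241
NF = 10 log₁₀(1.14241) = 0.578 dB

0.578 dB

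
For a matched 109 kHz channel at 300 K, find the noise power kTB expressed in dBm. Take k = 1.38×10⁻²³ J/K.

−123.5 dBm

P_n = kTB = 1.38×10⁻²³ × 300 × 1.09×10⁵ = 4.51×10⁻¹⁶ W
In dBm: 10 log₁₀(4.51×10⁻¹⁶ / 10⁻³) = −123.5 dBm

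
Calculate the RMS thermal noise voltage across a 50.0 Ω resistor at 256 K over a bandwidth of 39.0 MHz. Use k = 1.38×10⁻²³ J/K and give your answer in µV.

V_n = √(4kTRB)
4kTRB = 4 × 1.38×10⁻²³ × 256 × 5.00×10¹ × 3.90×10⁷ = 2.76×10⁻¹¹ V²
V_n = √(2.76×10⁻¹¹) = 5.25×10⁻⁶ V = 5.25 µV

5.25 µV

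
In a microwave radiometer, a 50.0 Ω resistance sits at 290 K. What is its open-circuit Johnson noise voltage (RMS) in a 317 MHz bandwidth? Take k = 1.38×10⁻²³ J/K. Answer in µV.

15.9 µV

V_n = √(4kTRB)
4kTRB = 4 × 1.38×10⁻²³ × 290 × 5.00×10¹ × 3.17×10⁸ = 2.54×10⁻¹⁰ V²
V_n = √(2.54×10⁻¹⁰) = 1.59×10⁻⁵ V = 15.9 µV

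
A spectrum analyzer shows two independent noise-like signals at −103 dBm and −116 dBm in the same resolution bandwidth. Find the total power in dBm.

Convert to linear, add, convert back:
P₁ = 5.01×10⁻¹⁴ W, P₂ = 2.51×10⁻¹⁵ W
P_tot = 5.26×10⁻¹⁴ W → 10 log₁₀(P_tot / 10⁻³) = −102.8 dBm

−102.8 dBm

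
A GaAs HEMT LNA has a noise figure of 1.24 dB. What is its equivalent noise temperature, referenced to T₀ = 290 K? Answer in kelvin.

F = 10^(1.24/10) = 1.33045
T_e = (F − 1)·T₀ = (1.33045 − 1) × 290 = 95.8 K

95.8 K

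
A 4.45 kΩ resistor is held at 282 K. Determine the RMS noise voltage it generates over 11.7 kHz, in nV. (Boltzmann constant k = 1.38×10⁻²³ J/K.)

900 nV

V_n = √(4kTRB)
4kTRB = 4 × 1.38×10⁻²³ × 282 × 4.45×10³ × 1.17×10⁴ = 8.10×10⁻¹³ V²
V_n = √(8.10×10⁻¹³) = 9.00×10⁻⁷ V = 900 nV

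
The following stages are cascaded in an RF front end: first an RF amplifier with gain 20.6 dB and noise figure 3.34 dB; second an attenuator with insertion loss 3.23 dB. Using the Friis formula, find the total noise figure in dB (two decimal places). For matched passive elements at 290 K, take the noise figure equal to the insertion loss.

Convert to linear (a loss of L dB is a gain of −L dB): F_i = 10^(NF_i/10), G_i = 10^(G_i,dB/10)
  Stage 1: F_1 = 10^(3.34/10) = 2.158, G_1 = 10^(20.6/10) = 114.8
  Stage 2: F_2 = 10^(3.23/10) = 2.104, G_2 = 10^(−3.23/10) = 0.4753
Friis cascade:
  F = 2.158 + (2.104 − 1)/114.8 = 2.167
NF = 10 log₁₀(2.167) = 3.36 dB

3.36 dB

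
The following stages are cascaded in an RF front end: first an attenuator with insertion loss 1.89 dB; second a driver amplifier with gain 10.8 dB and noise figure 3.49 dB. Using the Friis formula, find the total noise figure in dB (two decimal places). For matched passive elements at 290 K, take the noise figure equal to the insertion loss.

5.38 dB

Convert to linear (a loss of L dB is a gain of −L dB): F_i = 10^(NF_i/10), G_i = 10^(G_i,dB/10)
  Stage 1: F_1 = 10^(1.89/10) = 1.545, G_1 = 10^(−1.89/10) = 0.6471
  Stage 2: F_2 = 10^(3.49/10) = 2.234, G_2 = 10^(10.8/10) = 12.02
Friis cascade:
  F = 1.545 + (2.234 − 1)/0.6471 = 3.451
NF = 10 log₁₀(3.451) = 5.38 dB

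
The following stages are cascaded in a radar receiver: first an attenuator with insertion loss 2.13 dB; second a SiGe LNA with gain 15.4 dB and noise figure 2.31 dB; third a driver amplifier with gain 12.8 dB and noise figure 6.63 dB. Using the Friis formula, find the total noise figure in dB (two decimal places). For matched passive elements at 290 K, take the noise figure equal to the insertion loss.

Convert to linear (a loss of L dB is a gain of −L dB): F_i = 10^(NF_i/10), G_i = 10^(G_i,dB/10)
  Stage 1: F_1 = 10^(2.13/10) = 1.633, G_1 = 10^(−2.13/10) = 0.6124
  Stage 2: F_2 = 10^(2.31/10) = 1.702, G_2 = 10^(15.4/10) = 34.67
  Stage 3: F_3 = 10^(6.63/10) = 4.603, G_3 = 10^(12.8/10) = 19.05
Friis cascade:
  F = 1.633 + (1.702 − 1)/0.6124 + (4.603 − 1)/21.23 = 2.949
NF = 10 log₁₀(2.949) = 4.70 dB

4.70 dB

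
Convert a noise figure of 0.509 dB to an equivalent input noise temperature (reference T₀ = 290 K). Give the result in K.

36.1 K

F = 10^(0.509/10) = 1.12435
T_e = (F − 1)·T₀ = (1.12435 − 1) × 290 = 36.1 K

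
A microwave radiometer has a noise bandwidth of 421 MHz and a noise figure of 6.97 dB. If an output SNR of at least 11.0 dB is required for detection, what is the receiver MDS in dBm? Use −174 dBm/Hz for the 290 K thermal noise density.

−69.8 dBm

Sensitivity = −174 + 10 log₁₀(B) + NF + SNR_min
= −174 + 86.24 + 6.97 + 11.0
= −69.79 dBm → −69.8 dBm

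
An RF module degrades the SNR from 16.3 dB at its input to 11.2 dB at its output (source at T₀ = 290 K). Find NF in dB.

5.1 dB

NF (dB) = SNR_in(dB) − SNR_out(dB) when the source is at T₀
NF = 16.3 − 11.2 = 5.1 dB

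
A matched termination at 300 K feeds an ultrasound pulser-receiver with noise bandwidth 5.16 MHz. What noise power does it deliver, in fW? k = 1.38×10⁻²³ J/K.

21.4 fW

P_n = kTB = 1.38×10⁻²³ × 300 × 5.16×10⁶ = 2.14×10⁻¹⁴ W = 21.4 fW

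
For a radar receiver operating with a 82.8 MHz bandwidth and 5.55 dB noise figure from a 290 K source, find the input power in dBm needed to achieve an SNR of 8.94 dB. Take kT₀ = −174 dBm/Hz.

Sensitivity = −174 + 10 log₁₀(B) + NF + SNR_min
= −174 + 79.18 + 5.55 + 8.94
= −80.33 dBm → −80.3 dBm

−80.3 dBm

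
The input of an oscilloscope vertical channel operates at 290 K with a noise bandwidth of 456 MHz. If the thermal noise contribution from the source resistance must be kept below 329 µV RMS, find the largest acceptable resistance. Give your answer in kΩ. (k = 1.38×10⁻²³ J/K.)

Johnson–Nyquist: V_n = √(4kTRB) ⇒ R = V_n² / (4kTB)
4kTB = 4 × 1.38×10⁻²³ × 290 × 4.56×10⁸ = 7.30×10⁻¹²
R = (3.29×10⁻⁴)² / 7.30×10⁻¹² = 1.48×10⁴ Ω = 14.8 kΩ

14.8 kΩ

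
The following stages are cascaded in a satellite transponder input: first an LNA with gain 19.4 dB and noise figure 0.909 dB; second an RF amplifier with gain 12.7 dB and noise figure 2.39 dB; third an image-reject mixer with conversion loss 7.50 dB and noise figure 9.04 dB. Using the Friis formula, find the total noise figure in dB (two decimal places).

0.95 dB

Convert to linear (a loss of L dB is a gain of −L dB): F_i = 10^(NF_i/10), G_i = 10^(G_i,dB/10)
  Stage 1: F_1 = 10^(0.909/10) = 1.233, G_1 = 10^(19.4/10) = 87.10
  Stage 2: F_2 = 10^(2.39/10) = 1.734, G_2 = 10^(12.7/10) = 18.62
  Stage 3: F_3 = 10^(9.04/10) = 8.017, G_3 = 10^(−7.50/10) = 0.1778
Friis cascade:
  F = 1.233 + (1.734 − 1)/87.10 + (8.017 − 1)/1622 = 1.246
NF = 10 log₁₀(1.246) = 0.95 dB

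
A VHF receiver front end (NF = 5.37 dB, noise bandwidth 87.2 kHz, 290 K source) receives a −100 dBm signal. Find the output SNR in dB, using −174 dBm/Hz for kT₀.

Noise floor: N = −174 + 10 log₁₀(B) + NF
10 log₁₀(8.72×10⁴) = 49.41 dB
N = −174 + 49.41 + 5.37 = −119.22 dBm
SNR = P_sig − N = −100 − (−119.22) = 19.22 dB → 19.2 dB

19.2 dB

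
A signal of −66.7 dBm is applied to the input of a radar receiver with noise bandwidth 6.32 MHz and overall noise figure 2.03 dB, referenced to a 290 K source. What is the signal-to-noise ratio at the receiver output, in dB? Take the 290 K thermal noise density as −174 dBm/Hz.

Noise floor: N = −174 + 10 log₁₀(B) + NF
10 log₁₀(6.32×10⁶) = 68.01 dB
N = −174 + 68.01 + 2.03 = −103.96 dBm
SNR = P_sig − N = −66.7 − (−103.96) = 37.26 dB → 37.3 dB

37.3 dB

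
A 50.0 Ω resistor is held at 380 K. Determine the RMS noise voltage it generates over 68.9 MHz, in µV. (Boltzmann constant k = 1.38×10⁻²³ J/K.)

V_n = √(4kTRB)
4kTRB = 4 × 1.38×10⁻²³ × 380 × 5.00×10¹ × 6.89×10⁷ = 7.23×10⁻¹¹ V²
V_n = √(7.23×10⁻¹¹) = 8.50×10⁻⁶ V = 8.50 µV

8.50 µV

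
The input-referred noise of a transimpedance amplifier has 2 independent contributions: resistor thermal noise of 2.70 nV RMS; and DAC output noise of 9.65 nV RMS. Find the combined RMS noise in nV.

Uncorrelated sources add in power (mean-square): V_tot = √(ΣV_i²)
V_tot = √[(2.70×10⁻⁹)² + (9.65×10⁻⁹)²] = 1.00×10⁻⁸ V = 10.0 nV

10.0 nV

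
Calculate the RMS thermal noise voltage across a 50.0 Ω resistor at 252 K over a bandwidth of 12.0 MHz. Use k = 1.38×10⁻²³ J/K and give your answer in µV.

V_n = √(4kTRB)
4kTRB = 4 × 1.38×10⁻²³ × 252 × 5.00×10¹ × 1.20×10⁷ = 8.35×10⁻¹² V²
V_n = √(8.35×10⁻¹²) = 2.89×10⁻⁶ V = 2.89 µV

2.89 µV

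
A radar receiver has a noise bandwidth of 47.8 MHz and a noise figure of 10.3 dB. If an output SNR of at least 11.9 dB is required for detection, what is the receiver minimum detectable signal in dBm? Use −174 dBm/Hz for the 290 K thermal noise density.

−75.0 dBm

Sensitivity = −174 + 10 log₁₀(B) + NF + SNR_min
= −174 + 76.79 + 10.3 + 11.9
= −75.01 dBm → −75.0 dBm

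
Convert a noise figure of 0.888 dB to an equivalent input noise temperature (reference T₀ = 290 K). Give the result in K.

65.8 K

F = 10^(0.888/10) = 1.22687
T_e = (F − 1)·T₀ = (1.22687 − 1) × 290 = 65.8 K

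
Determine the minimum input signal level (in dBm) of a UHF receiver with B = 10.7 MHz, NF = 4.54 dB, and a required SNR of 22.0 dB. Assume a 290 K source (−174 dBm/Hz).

−77.2 dBm

Sensitivity = −174 + 10 log₁₀(B) + NF + SNR_min
= −174 + 70.29 + 4.54 + 22.0
= −77.17 dBm → −77.2 dBm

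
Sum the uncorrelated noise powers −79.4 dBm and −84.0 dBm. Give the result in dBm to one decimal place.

Convert to linear, add, convert back:
P₁ = 1.15×10⁻¹¹ W, P₂ = 3.98×10⁻¹² W
P_tot = 1.55×10⁻¹¹ W → 10 log₁₀(P_tot / 10⁻³) = −78.1 dBm

−78.1 dBm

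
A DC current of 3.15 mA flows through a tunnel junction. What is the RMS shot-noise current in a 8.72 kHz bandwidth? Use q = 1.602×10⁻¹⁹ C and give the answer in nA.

2.97 nA

I_n = √(2qI·B)
2qI·B = 2 × 1.602×10⁻¹⁹ × 3.15×10⁻³ × 8.72×10³ = 8.80×10⁻¹⁸ A²
I_n = √(8.80×10⁻¹⁸) = 2.97×10⁻⁹ A = 2.97 nA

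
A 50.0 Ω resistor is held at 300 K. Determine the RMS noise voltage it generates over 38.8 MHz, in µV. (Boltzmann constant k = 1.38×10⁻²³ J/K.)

5.67 µV

V_n = √(4kTRB)
4kTRB = 4 × 1.38×10⁻²³ × 300 × 5.00×10¹ × 3.88×10⁷ = 3.21×10⁻¹¹ V²
V_n = √(3.21×10⁻¹¹) = 5.67×10⁻⁶ V = 5.67 µV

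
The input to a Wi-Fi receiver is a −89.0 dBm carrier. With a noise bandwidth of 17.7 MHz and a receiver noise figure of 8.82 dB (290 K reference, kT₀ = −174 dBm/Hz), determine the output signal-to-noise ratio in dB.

Noise floor: N = −174 + 10 log₁₀(B) + NF
10 log₁₀(1.77×10⁷) = 72.48 dB
N = −174 + 72.48 + 8.82 = −92.70 dBm
SNR = P_sig − N = −89.0 − (−92.70) = 3.70 dB → 3.7 dB

3.7 dB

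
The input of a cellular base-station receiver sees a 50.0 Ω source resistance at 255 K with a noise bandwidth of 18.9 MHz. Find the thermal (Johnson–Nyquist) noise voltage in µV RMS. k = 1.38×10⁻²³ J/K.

V_n = √(4kTRB)
4kTRB = 4 × 1.38×10⁻²³ × 255 × 5.00×10¹ × 1.89×10⁷ = 1.33×10⁻¹¹ V²
V_n = √(1.33×10⁻¹¹) = 3.65×10⁻⁶ V = 3.65 µV

3.65 µV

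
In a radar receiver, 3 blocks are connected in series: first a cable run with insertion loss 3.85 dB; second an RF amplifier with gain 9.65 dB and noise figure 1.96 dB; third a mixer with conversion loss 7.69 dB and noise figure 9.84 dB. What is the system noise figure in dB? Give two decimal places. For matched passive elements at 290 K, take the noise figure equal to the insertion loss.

7.84 dB

Convert to linear (a loss of L dB is a gain of −L dB): F_i = 10^(NF_i/10), G_i = 10^(G_i,dB/10)
  Stage 1: F_1 = 10^(3.85/10) = 2.427, G_1 = 10^(−3.85/10) = 0.4121
  Stage 2: F_2 = 10^(1.96/10) = 1.570, G_2 = 10^(9.65/10) = 9.226
  Stage 3: F_3 = 10^(9.84/10) = 9.638, G_3 = 10^(−7.69/10) = 0.1702
Friis cascade:
  F = 2.427 + (1.570 − 1)/0.4121 + (9.638 − 1)/3.802 = 6.083
NF = 10 log₁₀(6.083) = 7.84 dB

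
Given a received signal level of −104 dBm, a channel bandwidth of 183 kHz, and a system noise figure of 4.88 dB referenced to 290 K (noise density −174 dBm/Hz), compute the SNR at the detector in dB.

12.5 dB

Noise floor: N = −174 + 10 log₁₀(B) + NF
10 log₁₀(1.83×10⁵) = 52.62 dB
N = −174 + 52.62 + 4.88 = −116.50 dBm
SNR = P_sig − N = −104 − (−116.50) = 12.50 dB → 12.5 dB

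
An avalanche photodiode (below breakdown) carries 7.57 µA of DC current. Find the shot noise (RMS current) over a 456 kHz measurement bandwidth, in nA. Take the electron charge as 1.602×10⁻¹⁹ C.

1.05 nA

I_n = √(2qI·B)
2qI·B = 2 × 1.602×10⁻¹⁹ × 7.57×10⁻⁶ × 4.56×10⁵ = 1.11×10⁻¹⁸ A²
I_n = √(1.11×10⁻¹⁸) = 1.05×10⁻⁹ A = 1.05 nA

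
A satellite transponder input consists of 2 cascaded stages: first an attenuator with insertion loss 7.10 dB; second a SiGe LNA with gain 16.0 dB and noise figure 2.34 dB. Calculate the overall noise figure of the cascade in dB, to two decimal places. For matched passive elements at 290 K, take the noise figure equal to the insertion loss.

9.44 dB

Convert to linear (a loss of L dB is a gain of −L dB): F_i = 10^(NF_i/10), G_i = 10^(G_i,dB/10)
  Stage 1: F_1 = 10^(7.10/10) = 5.129, G_1 = 10^(−7.10/10) = 0.1950
  Stage 2: F_2 = 10^(2.34/10) = 1.714, G_2 = 10^(16.0/10) = 39.81
Friis cascade:
  F = 5.129 + (1.714 − 1)/0.1950 = 8.790
NF = 10 log₁₀(8.790) = 9.44 dB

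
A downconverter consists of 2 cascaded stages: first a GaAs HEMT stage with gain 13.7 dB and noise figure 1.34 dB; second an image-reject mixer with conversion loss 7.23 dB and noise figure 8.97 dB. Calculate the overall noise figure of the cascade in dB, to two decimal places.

2.19 dB

Convert to linear (a loss of L dB is a gain of −L dB): F_i = 10^(NF_i/10), G_i = 10^(G_i,dB/10)
  Stage 1: F_1 = 10^(1.34/10) = 1.361, G_1 = 10^(13.7/10) = 23.44
  Stage 2: F_2 = 10^(8.97/10) = 7.889, G_2 = 10^(−7.23/10) = 0.1892
Friis cascade:
  F = 1.361 + (7.889 − 1)/23.44 = 1.655
NF = 10 log₁₀(1.655) = 2.19 dB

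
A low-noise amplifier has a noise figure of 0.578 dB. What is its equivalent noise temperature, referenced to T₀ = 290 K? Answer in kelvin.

41.3 K

F = 10^(0.578/10) = 1.14235
T_e = (F − 1)·T₀ = (1.14235 − 1) × 290 = 41.3 K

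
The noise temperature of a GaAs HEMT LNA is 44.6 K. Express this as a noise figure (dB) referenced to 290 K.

0.621 dB

F = 1 + T_e/T₀ = 1 + 44.6/290 = 1.15379
NF = 10 log₁₀(1.15379) = 0.621 dB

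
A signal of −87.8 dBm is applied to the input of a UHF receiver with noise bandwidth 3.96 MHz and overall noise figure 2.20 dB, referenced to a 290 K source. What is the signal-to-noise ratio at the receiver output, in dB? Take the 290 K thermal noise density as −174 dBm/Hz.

Noise floor: N = −174 + 10 log₁₀(B) + NF
10 log₁₀(3.96×10⁶) = 65.98 dB
N = −174 + 65.98 + 2.20 = −105.82 dBm
SNR = P_sig − N = −87.8 − (−105.82) = 18.02 dB → 18.0 dB

18.0 dB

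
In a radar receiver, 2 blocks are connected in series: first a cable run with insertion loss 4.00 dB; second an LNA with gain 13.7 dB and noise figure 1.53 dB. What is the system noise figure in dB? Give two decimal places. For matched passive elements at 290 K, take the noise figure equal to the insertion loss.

5.53 dB

Convert to linear (a loss of L dB is a gain of −L dB): F_i = 10^(NF_i/10), G_i = 10^(G_i,dB/10)
  Stage 1: F_1 = 10^(4.00/10) = 2.512, G_1 = 10^(−4.00/10) = 0.3981
  Stage 2: F_2 = 10^(1.53/10) = 1.422, G_2 = 10^(13.7/10) = 23.44
Friis cascade:
  F = 2.512 + (1.422 − 1)/0.3981 = 3.573
NF = 10 log₁₀(3.573) = 5.53 dB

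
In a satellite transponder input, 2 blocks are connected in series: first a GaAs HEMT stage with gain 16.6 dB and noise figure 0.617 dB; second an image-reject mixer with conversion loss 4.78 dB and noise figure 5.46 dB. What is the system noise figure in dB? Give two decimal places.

Convert to linear (a loss of L dB is a gain of −L dB): F_i = 10^(NF_i/10), G_i = 10^(G_i,dB/10)
  Stage 1: F_1 = 10^(0.617/10) = 1.153, G_1 = 10^(16.6/10) = 45.71
  Stage 2: F_2 = 10^(5.46/10) = 3.516, G_2 = 10^(−4.78/10) = 0.3327
Friis cascade:
  F = 1.153 + (3.516 − 1)/45.71 = 1.208
NF = 10 log₁₀(1.208) = 0.82 dB

0.82 dB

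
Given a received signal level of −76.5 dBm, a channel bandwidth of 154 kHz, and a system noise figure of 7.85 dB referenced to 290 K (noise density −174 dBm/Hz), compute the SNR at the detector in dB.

37.8 dB

Noise floor: N = −174 + 10 log₁₀(B) + NF
10 log₁₀(1.54×10⁵) = 51.88 dB
N = −174 + 51.88 + 7.85 = −114.27 dBm
SNR = P_sig − N = −76.5 − (−114.27) = 37.77 dB → 37.8 dB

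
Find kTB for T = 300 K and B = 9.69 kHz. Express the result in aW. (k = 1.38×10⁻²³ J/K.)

40.1 aW

P_n = kTB = 1.38×10⁻²³ × 300 × 9.69×10³ = 4.01×10⁻¹⁷ W = 40.1 aW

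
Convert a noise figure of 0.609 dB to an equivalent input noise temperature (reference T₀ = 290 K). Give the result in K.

43.7 K

F = 10^(0.609/10) = 1.15054
T_e = (F − 1)·T₀ = (1.15054 − 1) × 290 = 43.7 K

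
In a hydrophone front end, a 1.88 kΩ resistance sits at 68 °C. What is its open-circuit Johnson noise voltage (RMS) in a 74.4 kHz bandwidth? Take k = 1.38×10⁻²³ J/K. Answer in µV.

1.62 µV

T = 68 °C + 273.15 = 341.15 K
V_n = √(4kTRB)
4kTRB = 4 × 1.38×10⁻²³ × 341.15 × 1.88×10³ × 7.44×10⁴ = 2.63×10⁻¹² V²
V_n = √(2.63×10⁻¹²) = 1.62×10⁻⁶ V = 1.62 µV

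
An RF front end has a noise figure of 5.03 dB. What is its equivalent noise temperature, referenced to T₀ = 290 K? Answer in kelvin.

633 K

F = 10^(5.03/10) = 3.1842
T_e = (F − 1)·T₀ = (3.1842 − 1) × 290 = 633 K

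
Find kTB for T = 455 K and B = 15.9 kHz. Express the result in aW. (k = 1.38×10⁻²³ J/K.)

99.8 aW

P_n = kTB = 1.38×10⁻²³ × 455 × 1.59×10⁴ = 9.98×10⁻¹⁷ W = 99.8 aW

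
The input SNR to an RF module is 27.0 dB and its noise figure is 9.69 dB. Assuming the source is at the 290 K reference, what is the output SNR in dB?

17.31 dB

By definition F = SNR_in/SNR_out, so in dB: SNR_out = SNR_in − NF
SNR_out = 27.0 − 9.69 = 17.31 dB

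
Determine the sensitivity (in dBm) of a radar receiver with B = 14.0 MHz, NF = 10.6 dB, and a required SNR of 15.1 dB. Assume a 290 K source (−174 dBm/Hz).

−76.8 dBm

Sensitivity = −174 + 10 log₁₀(B) + NF + SNR_min
= −174 + 71.46 + 10.6 + 15.1
= −76.84 dBm → −76.8 dBm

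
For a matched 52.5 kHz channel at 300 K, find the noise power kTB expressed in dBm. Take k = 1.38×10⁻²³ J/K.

P_n = kTB = 1.38×10⁻²³ × 300 × 5.25×10⁴ = 2.17×10⁻¹⁶ W
In dBm: 10 log₁₀(2.17×10⁻¹⁶ / 10⁻³) = −126.6 dBm

−126.6 dBm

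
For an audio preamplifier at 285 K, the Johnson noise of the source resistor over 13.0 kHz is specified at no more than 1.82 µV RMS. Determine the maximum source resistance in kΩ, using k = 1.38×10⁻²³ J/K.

16.2 kΩ

Johnson–Nyquist: V_n = √(4kTRB) ⇒ R = V_n² / (4kTB)
4kTB = 4 × 1.38×10⁻²³ × 285 × 1.30×10⁴ = 2.05×10⁻¹⁶
R = (1.82×10⁻⁶)² / 2.05×10⁻¹⁶ = 1.62×10⁴ Ω = 16.2 kΩ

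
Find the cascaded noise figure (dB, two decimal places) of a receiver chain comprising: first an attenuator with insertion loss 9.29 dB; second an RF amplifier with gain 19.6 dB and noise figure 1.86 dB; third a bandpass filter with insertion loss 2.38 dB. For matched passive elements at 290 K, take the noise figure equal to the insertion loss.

11.17 dB

Convert to linear (a loss of L dB is a gain of −L dB): F_i = 10^(NF_i/10), G_i = 10^(G_i,dB/10)
  Stage 1: F_1 = 10^(9.29/10) = 8.492, G_1 = 10^(−9.29/10) = 0.1178
  Stage 2: F_2 = 10^(1.86/10) = 1.535, G_2 = 10^(19.6/10) = 91.20
  Stage 3: F_3 = 10^(2.38/10) = 1.730, G_3 = 10^(−2.38/10) = 0.5781
Friis cascade:
  F = 8.492 + (1.535 − 1)/0.1178 + (1.730 − 1)/10.74 = 13.10
NF = 10 log₁₀(13.10) = 11.17 dB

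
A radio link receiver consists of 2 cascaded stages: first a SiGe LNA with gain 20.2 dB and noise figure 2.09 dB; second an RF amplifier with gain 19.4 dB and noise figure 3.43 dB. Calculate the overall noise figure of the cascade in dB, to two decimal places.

Convert to linear (a loss of L dB is a gain of −L dB): F_i = 10^(NF_i/10), G_i = 10^(G_i,dB/10)
  Stage 1: F_1 = 10^(2.09/10) = 1.618, G_1 = 10^(20.2/10) = 104.7
  Stage 2: F_2 = 10^(3.43/10) = 2.203, G_2 = 10^(19.4/10) = 87.10
Friis cascade:
  F = 1.618 + (2.203 − 1)/104.7 = 1.630
NF = 10 log₁₀(1.630) = 2.12 dB

2.12 dB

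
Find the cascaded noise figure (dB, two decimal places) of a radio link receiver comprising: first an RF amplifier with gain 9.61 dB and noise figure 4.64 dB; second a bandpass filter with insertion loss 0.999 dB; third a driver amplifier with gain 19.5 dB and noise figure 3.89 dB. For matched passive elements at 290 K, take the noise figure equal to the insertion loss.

Convert to linear (a loss of L dB is a gain of −L dB): F_i = 10^(NF_i/10), G_i = 10^(G_i,dB/10)
  Stage 1: F_1 = 10^(4.64/10) = 2.911, G_1 = 10^(9.61/10) = 9.141
  Stage 2: F_2 = 10^(0.999/10) = 1.259, G_2 = 10^(−0.999/10) = 0.7945
  Stage 3: F_3 = 10^(3.89/10) = 2.449, G_3 = 10^(19.5/10) = 89.13
Friis cascade:
  F = 2.911 + (1.259 − 1)/9.141 + (2.449 − 1)/7.263 = 3.139
NF = 10 log₁₀(3.139) = 4.97 dB

4.97 dB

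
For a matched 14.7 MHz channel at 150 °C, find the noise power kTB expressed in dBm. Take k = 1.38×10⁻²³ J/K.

T = 150 °C + 273.15 = 423.15 K
P_n = kTB = 1.38×10⁻²³ × 423.15 × 1.47×10⁷ = 8.58×10⁻¹⁴ W
In dBm: 10 log₁₀(8.58×10⁻¹⁴ / 10⁻³) = −100.7 dBm

−100.7 dBm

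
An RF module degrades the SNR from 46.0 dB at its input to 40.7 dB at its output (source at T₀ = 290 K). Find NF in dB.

5.3 dB

NF (dB) = SNR_in(dB) − SNR_out(dB) when the source is at T₀
NF = 46.0 − 40.7 = 5.3 dB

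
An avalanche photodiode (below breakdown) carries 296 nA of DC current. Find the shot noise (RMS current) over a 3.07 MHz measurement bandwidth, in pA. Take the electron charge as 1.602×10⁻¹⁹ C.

I_n = √(2qI·B)
2qI·B = 2 × 1.602×10⁻¹⁹ × 2.96×10⁻⁷ × 3.07×10⁶ = 2.91×10⁻¹⁹ A²
I_n = √(2.91×10⁻¹⁹) = 5.40×10⁻¹⁰ A = 540 pA

540 pA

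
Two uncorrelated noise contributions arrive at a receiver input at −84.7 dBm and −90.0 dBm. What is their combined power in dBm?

−83.6 dBm

Convert to linear, add, convert back:
P₁ = 3.39×10⁻¹² W, P₂ = 1.00×10⁻¹² W
P_tot = 4.39×10⁻¹² W → 10 log₁₀(P_tot / 10⁻³) = −83.6 dBm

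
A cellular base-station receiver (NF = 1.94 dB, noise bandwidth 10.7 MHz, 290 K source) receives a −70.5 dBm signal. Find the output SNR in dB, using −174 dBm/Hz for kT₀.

31.3 dB

Noise floor: N = −174 + 10 log₁₀(B) + NF
10 log₁₀(1.07×10⁷) = 70.29 dB
N = −174 + 70.29 + 1.94 = −101.77 dBm
SNR = P_sig − N = −70.5 − (−101.77) = 31.27 dB → 31.3 dB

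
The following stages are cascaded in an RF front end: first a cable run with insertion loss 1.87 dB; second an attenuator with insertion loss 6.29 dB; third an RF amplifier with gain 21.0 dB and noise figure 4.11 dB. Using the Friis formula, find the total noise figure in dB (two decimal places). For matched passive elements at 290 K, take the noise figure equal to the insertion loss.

Convert to linear (a loss of L dB is a gain of −L dB): F_i = 10^(NF_i/10), G_i = 10^(G_i,dB/10)
  Stage 1: F_1 = 10^(1.87/10) = 1.538, G_1 = 10^(−1.87/10) = 0.6501
  Stage 2: F_2 = 10^(6.29/10) = 4.256, G_2 = 10^(−6.29/10) = 0.2350
  Stage 3: F_3 = 10^(4.11/10) = 2.576, G_3 = 10^(21.0/10) = 125.9
Friis cascade:
  F = 1.538 + (4.256 − 1)/0.6501 + (2.576 − 1)/0.1528 = 16.87
NF = 10 log₁₀(16.87) = 12.27 dB

12.27 dB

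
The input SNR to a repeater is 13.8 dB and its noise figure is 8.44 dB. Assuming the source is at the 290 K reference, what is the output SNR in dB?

By definition F = SNR_in/SNR_out, so in dB: SNR_out = SNR_in − NF
SNR_out = 13.8 − 8.44 = 5.36 dB

5.36 dB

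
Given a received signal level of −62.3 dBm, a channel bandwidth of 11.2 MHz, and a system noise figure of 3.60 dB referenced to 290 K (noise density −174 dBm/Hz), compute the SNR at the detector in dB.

Noise floor: N = −174 + 10 log₁₀(B) + NF
10 log₁₀(1.12×10⁷) = 70.49 dB
N = −174 + 70.49 + 3.60 = −99.91 dBm
SNR = P_sig − N = −62.3 − (−99.91) = 37.61 dB → 37.6 dB

37.6 dB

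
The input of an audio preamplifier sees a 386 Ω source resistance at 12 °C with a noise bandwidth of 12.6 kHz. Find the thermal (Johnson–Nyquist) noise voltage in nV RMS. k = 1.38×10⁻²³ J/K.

T = 12 °C + 273.15 = 285.15 K
V_n = √(4kTRB)
4kTRB = 4 × 1.38×10⁻²³ × 285.15 × 3.86×10² × 1.26×10⁴ = 7.66×10⁻¹⁴ V²
V_n = √(7.66×10⁻¹⁴) = 2.77×10⁻⁷ V = 277 nV

277 nV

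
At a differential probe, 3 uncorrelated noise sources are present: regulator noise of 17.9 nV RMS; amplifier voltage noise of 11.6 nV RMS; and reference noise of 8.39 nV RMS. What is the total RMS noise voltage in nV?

Uncorrelated sources add in power (mean-square): V_tot = √(ΣV_i²)
V_tot = √[(1.79×10⁻⁸)² + (1.16×10⁻⁸)² + (8.39×10⁻⁹)²] = 2.29×10⁻⁸ V = 22.9 nV

22.9 nV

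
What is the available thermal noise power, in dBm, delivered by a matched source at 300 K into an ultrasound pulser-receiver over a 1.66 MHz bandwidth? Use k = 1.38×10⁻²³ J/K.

P_n = kTB = 1.38×10⁻²³ × 300 × 1.66×10⁶ = 6.87×10⁻¹⁵ W
In dBm: 10 log₁₀(6.87×10⁻¹⁵ / 10⁻³) = −111.6 dBm

−111.6 dBm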